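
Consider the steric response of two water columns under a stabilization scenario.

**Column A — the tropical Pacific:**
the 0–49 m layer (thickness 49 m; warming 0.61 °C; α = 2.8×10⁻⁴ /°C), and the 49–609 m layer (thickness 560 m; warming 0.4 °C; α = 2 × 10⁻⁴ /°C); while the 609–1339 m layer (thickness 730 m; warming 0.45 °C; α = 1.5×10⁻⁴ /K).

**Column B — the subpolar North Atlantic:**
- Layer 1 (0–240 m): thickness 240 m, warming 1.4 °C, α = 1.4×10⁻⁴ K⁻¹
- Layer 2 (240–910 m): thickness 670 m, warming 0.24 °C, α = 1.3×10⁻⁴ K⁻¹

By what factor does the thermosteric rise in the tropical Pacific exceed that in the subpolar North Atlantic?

a factor of 1.5

A 2.8×10⁻⁴ × 0.61 × 49 = 0.0083692 m
A 49–609 m: 560 × 2×10⁻⁴ × 0.4 = 0.04480 m
A 730 × 0.45 × 1.5×10⁻⁴ = 0.049275 m
A total: 0.1024442 m
B Layer 1: 1.4×10⁻⁴ × 1.4 × 240 = 0.04704 m
B 670 × 0.24 × 1.3×10⁻⁴ = 0.020904 m
B total: 0.067944 m
Ratio: 0.1024442 / 0.067944 ≈ 1.508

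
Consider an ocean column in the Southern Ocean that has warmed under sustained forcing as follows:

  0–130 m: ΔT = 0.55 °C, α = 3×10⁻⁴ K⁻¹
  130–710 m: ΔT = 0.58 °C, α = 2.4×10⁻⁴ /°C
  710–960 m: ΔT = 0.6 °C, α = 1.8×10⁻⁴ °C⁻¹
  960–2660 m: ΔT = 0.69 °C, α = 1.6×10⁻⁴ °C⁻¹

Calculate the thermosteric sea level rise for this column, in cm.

0–130 m: 0.55 × 130 × 3×10⁻⁴ = 0.02145 m
580 × 2.4×10⁻⁴ × 0.58 = 0.080736 m
710–960 m: 250 × 0.6 × 1.8×10⁻⁴ = 0.02700 m
Layer 4: 1.6×10⁻⁴ × 1700 × 0.69 = 0.18768 m
Δh = 0.02145 + 0.080736 + 0.02700 + 0.18768 = 0.316866 m ≈ 31.7 cm

Δh = 31.7 cm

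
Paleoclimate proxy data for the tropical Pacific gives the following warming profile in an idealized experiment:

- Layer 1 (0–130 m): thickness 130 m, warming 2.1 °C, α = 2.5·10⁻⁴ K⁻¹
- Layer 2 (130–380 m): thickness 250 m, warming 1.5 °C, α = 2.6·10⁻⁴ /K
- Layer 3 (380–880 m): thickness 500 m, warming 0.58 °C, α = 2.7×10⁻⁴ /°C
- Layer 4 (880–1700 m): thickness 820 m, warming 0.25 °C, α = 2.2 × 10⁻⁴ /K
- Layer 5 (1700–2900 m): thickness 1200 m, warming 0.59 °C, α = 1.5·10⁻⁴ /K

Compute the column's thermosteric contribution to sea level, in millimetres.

Layer 1: 2.1 × 2.5×10⁻⁴ × 130 = 0.06825 m
2.6×10⁻⁴ × 1.5 × 250 = 0.09750 m
380–880 m: 2.7×10⁻⁴ × 500 × 0.58 = 0.07830 m
880–1700 m: 2.2×10⁻⁴ × 0.25 × 820 = 0.04510 m
1.5×10⁻⁴ × 0.59 × 1200 = 0.10620 m
Δh = 0.06825 + 0.09750 + 0.07830 + 0.04510 + 0.10620 = 0.39535 m

Δh ≈ 400 mm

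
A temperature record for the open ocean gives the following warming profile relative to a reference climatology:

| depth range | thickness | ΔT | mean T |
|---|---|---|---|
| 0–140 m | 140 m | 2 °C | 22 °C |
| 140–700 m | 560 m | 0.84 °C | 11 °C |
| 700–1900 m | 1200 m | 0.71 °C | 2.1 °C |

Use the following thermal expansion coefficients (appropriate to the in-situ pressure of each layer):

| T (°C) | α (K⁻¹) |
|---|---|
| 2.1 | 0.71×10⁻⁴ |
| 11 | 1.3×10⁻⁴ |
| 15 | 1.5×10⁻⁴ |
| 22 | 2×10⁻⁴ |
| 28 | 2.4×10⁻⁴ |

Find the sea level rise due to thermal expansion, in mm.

about 180 mm

Layer 1 at 22 °C → α = 2×10⁻⁴ K⁻¹
Layer 2 at 11 °C → α = 1.3×10⁻⁴ K⁻¹
Layer 3 at 2.1 °C → α = 0.71×10⁻⁴ K⁻¹
Layer 1: 2 × 2×10⁻⁴ × 140 = 0.05600 m
0.84 × 560 × 1.3×10⁻⁴ = 0.061152 m
700–1900 m: 1200 × 0.71 × 0.71×10⁻⁴ = 0.060492 m
Δh = 0.05600 + 0.061152 + 0.060492 = 0.177644 m ≈ 180 mm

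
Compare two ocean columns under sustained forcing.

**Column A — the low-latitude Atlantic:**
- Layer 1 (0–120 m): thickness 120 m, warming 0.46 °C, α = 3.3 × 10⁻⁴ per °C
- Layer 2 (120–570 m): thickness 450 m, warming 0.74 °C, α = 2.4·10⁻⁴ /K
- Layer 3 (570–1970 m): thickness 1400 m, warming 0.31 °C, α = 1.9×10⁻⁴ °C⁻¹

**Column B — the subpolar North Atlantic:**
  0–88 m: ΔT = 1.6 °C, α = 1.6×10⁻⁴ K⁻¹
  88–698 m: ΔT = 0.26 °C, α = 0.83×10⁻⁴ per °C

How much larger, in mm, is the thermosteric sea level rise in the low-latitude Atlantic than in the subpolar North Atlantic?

A Layer 1: 3.3×10⁻⁴ × 120 × 0.46 = 0.018216 m
A Layer 2: 0.74 × 450 × 2.4×10⁻⁴ = 0.07992 m
A 1400 × 1.9×10⁻⁴ × 0.31 = 0.08246 m
A total: 0.180596 m
B 1.6 × 1.6×10⁻⁴ × 88 = 0.022528 m
B 88–698 m: 610 × 0.26 × 0.83×10⁻⁴ = 0.0131638 m
B total: 0.0356918 m
Difference: 0.180596 − 0.0356918 = 0.1449042 m

140 mm larger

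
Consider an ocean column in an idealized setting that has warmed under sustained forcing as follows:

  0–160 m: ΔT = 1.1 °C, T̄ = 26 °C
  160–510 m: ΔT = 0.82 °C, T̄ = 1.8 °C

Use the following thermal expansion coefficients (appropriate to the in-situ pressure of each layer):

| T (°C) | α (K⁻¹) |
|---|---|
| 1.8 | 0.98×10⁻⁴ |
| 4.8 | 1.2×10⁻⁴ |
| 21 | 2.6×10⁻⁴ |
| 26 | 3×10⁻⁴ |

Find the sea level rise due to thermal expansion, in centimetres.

Layer 1 at 26 °C → α = 3×10⁻⁴ K⁻¹
Layer 2 at 1.8 °C → α = 0.98×10⁻⁴ K⁻¹
3×10⁻⁴ × 160 × 1.1 = 0.05280 m
Layer 2: 0.82 × 350 × 0.98×10⁻⁴ = 0.028126 m
Δh = 0.05280 + 0.028126 = 0.080926 m

Δh ≈ 8.09 cm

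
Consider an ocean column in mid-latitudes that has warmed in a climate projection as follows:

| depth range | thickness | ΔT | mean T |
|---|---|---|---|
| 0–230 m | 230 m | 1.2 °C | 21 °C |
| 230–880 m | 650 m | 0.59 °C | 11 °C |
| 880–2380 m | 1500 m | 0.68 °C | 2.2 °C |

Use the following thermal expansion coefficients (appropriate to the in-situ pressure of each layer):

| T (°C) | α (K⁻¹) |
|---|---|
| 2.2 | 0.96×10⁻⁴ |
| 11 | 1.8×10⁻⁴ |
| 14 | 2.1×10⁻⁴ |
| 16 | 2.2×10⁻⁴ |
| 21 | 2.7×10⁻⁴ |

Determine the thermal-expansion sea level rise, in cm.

Δh ≈ 24.1 cm

Layer 1 at 21 °C → α = 2.7×10⁻⁴ K⁻¹
Layer 2 at 11 °C → α = 1.8×10⁻⁴ K⁻¹
Layer 3 at 2.2 °C → α = 0.96×10⁻⁴ K⁻¹
0–230 m: 2.7×10⁻⁴ × 230 × 1.2 = 0.07452 m
1.8×10⁻⁴ × 0.59 × 650 = 0.06903 m
880–2380 m: 0.68 × 0.96×10⁻⁴ × 1500 = 0.09792 m
Δh = 0.07452 + 0.06903 + 0.09792 = 0.24147 m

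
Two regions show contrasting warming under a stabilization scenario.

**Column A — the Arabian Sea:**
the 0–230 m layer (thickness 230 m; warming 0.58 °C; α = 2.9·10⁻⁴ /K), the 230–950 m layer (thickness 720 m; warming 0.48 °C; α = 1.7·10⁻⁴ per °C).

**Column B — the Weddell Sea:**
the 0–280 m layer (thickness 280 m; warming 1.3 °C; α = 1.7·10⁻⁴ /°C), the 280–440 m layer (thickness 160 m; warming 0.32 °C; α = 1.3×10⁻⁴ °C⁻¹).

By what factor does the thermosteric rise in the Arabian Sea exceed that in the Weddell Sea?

a factor of 1.4

A Layer 1: 0.58 × 2.9×10⁻⁴ × 230 = 0.038686 m
A 230–950 m: 0.48 × 1.7×10⁻⁴ × 720 = 0.058752 m
A total: 0.097438 m
B 1.3 × 280 × 1.7×10⁻⁴ = 0.06188 m
B 0.32 × 1.3×10⁻⁴ × 160 = 0.006656 m
B total: 0.068536 m
Ratio: 0.097438 / 0.068536 ≈ 1.422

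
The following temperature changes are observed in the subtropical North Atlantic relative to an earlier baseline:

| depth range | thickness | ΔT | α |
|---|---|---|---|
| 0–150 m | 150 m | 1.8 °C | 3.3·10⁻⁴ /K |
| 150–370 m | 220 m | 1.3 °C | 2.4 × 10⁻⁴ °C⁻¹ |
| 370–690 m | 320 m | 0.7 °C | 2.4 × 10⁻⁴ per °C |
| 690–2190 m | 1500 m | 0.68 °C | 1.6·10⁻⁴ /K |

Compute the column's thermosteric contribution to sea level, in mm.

375 mm

Layer 1: 1.8 × 3.3×10⁻⁴ × 150 = 0.08910 m
2.4×10⁻⁴ × 220 × 1.3 = 0.06864 m
370–690 m: 0.7 × 320 × 2.4×10⁻⁴ = 0.05376 m
Layer 4: 1500 × 0.68 × 1.6×10⁻⁴ = 0.16320 m
Δh = 0.08910 + 0.06864 + 0.05376 + 0.16320 = 0.37470 m ≈ 375 mm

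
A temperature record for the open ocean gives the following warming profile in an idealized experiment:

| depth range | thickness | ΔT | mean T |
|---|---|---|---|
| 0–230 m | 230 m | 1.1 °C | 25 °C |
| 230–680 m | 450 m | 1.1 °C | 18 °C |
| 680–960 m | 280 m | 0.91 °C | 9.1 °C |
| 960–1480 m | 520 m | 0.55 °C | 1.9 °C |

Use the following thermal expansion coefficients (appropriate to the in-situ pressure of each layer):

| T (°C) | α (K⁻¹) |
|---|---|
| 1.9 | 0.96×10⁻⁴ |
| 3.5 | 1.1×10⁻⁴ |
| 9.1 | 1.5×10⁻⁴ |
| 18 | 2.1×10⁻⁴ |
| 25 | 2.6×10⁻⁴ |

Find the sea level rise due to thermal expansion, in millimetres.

Layer 1 at 25 °C → α = 2.6×10⁻⁴ K⁻¹
Layer 2 at 18 °C → α = 2.1×10⁻⁴ K⁻¹
Layer 3 at 9.1 °C → α = 1.5×10⁻⁴ K⁻¹
Layer 4 at 1.9 °C → α = 0.96×10⁻⁴ K⁻¹
0–230 m: 1.1 × 2.6×10⁻⁴ × 230 = 0.06578 m
230–680 m: 450 × 2.1×10⁻⁴ × 1.1 = 0.10395 m
0.91 × 1.5×10⁻⁴ × 280 = 0.03822 m
Layer 4: 0.55 × 0.96×10⁻⁴ × 520 = 0.027456 m
Δh = 0.06578 + 0.10395 + 0.03822 + 0.027456 = 0.235406 m

235 mm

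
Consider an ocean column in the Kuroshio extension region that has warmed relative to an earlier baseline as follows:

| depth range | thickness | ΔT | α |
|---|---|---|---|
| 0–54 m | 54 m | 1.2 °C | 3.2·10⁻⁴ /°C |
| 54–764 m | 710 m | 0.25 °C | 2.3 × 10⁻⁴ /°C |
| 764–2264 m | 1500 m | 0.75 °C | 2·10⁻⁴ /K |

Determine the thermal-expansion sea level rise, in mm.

0–54 m: 1.2 × 3.2×10⁻⁴ × 54 = 0.020736 m
2.3×10⁻⁴ × 0.25 × 710 = 0.040825 m
Layer 3: 0.75 × 2×10⁻⁴ × 1500 = 0.22500 m
Δh = 0.020736 + 0.040825 + 0.22500 = 0.286561 m

about 290 mm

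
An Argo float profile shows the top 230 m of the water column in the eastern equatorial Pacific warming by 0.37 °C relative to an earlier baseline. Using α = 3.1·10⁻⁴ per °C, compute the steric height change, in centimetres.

Δh = αΔT·H = 3.1×10⁻⁴ × 0.37 × 230 = 0.026381 m

about 2.64 cm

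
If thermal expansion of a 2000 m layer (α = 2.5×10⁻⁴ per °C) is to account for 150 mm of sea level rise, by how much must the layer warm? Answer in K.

ΔT = Δh/(αH) = 0.15 / (2.5×10⁻⁴ × 2000) = 0.3000 K

about 0.30 K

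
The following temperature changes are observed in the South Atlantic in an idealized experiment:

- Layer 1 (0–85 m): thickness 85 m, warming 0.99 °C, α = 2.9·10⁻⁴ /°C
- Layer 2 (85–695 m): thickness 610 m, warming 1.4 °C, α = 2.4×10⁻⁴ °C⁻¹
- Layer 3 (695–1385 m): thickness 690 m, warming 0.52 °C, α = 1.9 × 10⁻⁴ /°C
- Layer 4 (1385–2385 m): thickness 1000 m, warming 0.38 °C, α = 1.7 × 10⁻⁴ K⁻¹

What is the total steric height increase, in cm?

0–85 m: 85 × 0.99 × 2.9×10⁻⁴ = 0.0244035 m
85–695 m: 610 × 1.4 × 2.4×10⁻⁴ = 0.20496 m
695–1385 m: 1.9×10⁻⁴ × 690 × 0.52 = 0.068172 m
1.7×10⁻⁴ × 0.38 × 1000 = 0.06460 m
Δh = 0.0244035 + 0.20496 + 0.068172 + 0.06460 = 0.3621355 m ≈ 36.2 cm

about 36.2 cm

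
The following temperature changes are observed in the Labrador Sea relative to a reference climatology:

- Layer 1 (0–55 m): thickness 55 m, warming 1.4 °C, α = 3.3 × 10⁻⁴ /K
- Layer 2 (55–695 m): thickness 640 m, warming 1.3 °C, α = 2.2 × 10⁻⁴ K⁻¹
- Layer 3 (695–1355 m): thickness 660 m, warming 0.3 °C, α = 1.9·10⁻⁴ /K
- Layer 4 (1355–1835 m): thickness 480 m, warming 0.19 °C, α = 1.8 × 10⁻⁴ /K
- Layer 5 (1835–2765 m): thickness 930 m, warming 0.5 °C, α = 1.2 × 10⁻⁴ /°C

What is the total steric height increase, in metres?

0.318 m

55 × 1.4 × 3.3×10⁻⁴ = 0.02541 m
2.2×10⁻⁴ × 640 × 1.3 = 0.18304 m
660 × 0.3 × 1.9×10⁻⁴ = 0.03762 m
Layer 4: 1.8×10⁻⁴ × 480 × 0.19 = 0.016416 m
1.2×10⁻⁴ × 0.5 × 930 = 0.05580 m
Δh = 0.02541 + 0.18304 + 0.03762 + 0.016416 + 0.05580 = 0.318286 m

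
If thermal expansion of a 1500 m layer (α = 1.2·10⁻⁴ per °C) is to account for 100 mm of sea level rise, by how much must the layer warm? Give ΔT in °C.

ΔT = Δh/(αH) = 0.1 / (1.2×10⁻⁴ × 1500) ≈ 0.5556 °C

ΔT ≈ 0.556 °C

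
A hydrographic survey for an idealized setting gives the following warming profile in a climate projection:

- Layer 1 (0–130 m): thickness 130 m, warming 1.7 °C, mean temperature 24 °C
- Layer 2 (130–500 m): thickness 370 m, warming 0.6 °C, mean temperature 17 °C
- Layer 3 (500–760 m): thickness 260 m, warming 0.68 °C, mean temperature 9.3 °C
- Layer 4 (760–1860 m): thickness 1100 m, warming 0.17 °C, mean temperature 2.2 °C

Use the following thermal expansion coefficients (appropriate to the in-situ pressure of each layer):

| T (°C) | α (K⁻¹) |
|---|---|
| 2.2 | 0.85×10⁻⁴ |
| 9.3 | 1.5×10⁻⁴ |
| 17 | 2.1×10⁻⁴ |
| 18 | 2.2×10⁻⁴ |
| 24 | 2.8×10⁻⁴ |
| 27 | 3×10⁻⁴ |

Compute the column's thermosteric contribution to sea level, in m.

about 0.15 m

Layer 1 at 24 °C → α = 2.8×10⁻⁴ K⁻¹
Layer 2 at 17 °C → α = 2.1×10⁻⁴ K⁻¹
Layer 3 at 9.3 °C → α = 1.5×10⁻⁴ K⁻¹
Layer 4 at 2.2 °C → α = 0.85×10⁻⁴ K⁻¹
130 × 2.8×10⁻⁴ × 1.7 = 0.06188 m
130–500 m: 0.6 × 2.1×10⁻⁴ × 370 = 0.04662 m
Layer 3: 0.68 × 1.5×10⁻⁴ × 260 = 0.02652 m
760–1860 m: 0.17 × 1100 × 0.85×10⁻⁴ = 0.015895 m
Δh = 0.06188 + 0.04662 + 0.02652 + 0.015895 = 0.150915 m ≈ 0.15 m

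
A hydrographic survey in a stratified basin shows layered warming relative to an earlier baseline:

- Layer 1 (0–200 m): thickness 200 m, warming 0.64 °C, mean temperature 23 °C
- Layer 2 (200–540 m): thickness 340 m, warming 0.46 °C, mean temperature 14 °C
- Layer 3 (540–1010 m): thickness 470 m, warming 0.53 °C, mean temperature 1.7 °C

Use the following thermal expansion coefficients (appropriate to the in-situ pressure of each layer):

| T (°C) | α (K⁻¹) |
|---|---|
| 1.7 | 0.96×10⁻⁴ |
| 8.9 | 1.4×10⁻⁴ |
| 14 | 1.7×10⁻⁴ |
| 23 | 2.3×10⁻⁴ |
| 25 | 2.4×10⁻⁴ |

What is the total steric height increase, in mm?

Layer 1 at 23 °C → α = 2.3×10⁻⁴ K⁻¹
Layer 2 at 14 °C → α = 1.7×10⁻⁴ K⁻¹
Layer 3 at 1.7 °C → α = 0.96×10⁻⁴ K⁻¹
2.3×10⁻⁴ × 0.64 × 200 = 0.02944 m
340 × 0.46 × 1.7×10⁻⁴ = 0.026588 m
Layer 3: 470 × 0.53 × 0.96×10⁻⁴ = 0.0239136 m
Δh = 0.02944 + 0.026588 + 0.0239136 = 0.0799416 m

79.9 mm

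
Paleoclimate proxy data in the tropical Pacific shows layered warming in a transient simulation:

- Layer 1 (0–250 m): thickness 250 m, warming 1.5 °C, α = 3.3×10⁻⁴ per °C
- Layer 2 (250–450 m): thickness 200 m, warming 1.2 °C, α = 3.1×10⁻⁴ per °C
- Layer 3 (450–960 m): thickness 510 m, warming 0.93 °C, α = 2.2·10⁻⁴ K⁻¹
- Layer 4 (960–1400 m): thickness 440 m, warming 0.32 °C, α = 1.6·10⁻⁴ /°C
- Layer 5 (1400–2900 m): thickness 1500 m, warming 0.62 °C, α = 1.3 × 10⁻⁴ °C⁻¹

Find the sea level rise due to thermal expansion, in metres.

Layer 1: 250 × 1.5 × 3.3×10⁻⁴ = 0.12375 m
250–450 m: 200 × 3.1×10⁻⁴ × 1.2 = 0.07440 m
0.93 × 510 × 2.2×10⁻⁴ = 0.104346 m
1.6×10⁻⁴ × 440 × 0.32 = 0.022528 m
1400–2900 m: 1500 × 0.62 × 1.3×10⁻⁴ = 0.12090 m
Δh = 0.12375 + 0.07440 + 0.104346 + 0.022528 + 0.12090 = 0.445924 m ≈ 0.45 m

Δh ≈ 0.45 m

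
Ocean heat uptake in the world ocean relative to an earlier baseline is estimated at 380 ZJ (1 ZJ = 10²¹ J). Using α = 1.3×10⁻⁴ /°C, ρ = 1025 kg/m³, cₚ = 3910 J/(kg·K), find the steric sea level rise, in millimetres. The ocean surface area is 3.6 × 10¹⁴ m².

Δh ≈ 34 mm

Per unit area: Q = 380×10²¹ / (3.6×10¹⁴) ≈ 1.056×10⁹ J/m²
Δh = αQ/(ρcₚ) = 1.3×10⁻⁴ × 1.056×10⁹ / (1025 × 3910) ≈ 0.034254 m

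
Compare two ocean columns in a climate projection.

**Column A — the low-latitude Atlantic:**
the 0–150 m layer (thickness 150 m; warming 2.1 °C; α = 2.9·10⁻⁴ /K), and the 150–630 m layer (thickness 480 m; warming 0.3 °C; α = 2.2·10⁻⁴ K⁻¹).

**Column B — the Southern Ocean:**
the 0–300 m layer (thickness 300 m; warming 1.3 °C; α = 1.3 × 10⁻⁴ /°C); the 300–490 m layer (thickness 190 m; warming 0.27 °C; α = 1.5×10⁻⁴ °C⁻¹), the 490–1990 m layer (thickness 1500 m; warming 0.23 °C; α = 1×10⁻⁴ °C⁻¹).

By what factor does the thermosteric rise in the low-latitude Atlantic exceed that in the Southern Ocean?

≈ 1.3×

A 150 × 2.9×10⁻⁴ × 2.1 = 0.09135 m
A Layer 2: 0.3 × 2.2×10⁻⁴ × 480 = 0.03168 m
A total: 0.12303 m
B 0–300 m: 1.3 × 300 × 1.3×10⁻⁴ = 0.05070 m
B 300–490 m: 1.5×10⁻⁴ × 190 × 0.27 = 0.007695 m
B 1×10⁻⁴ × 0.23 × 1500 = 0.03450 m
B total: 0.092895 m
Ratio: 0.12303 / 0.092895 ≈ 1.324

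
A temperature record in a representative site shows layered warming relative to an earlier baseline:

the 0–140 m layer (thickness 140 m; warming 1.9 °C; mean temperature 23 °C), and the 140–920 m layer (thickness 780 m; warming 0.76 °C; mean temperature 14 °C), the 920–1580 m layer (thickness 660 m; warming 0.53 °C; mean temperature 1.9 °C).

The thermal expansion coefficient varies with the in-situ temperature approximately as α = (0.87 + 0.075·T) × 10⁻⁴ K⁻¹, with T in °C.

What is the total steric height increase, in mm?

218 mm

Layer 1: α = (0.87 + 0.075×23)×10⁻⁴ = 2.595×10⁻⁴ K⁻¹
Layer 2: α = (0.87 + 0.075×14)×10⁻⁴ = 1.92×10⁻⁴ K⁻¹
Layer 3: α = (0.87 + 0.075×1.9)×10⁻⁴ = 1.0125×10⁻⁴ K⁻¹
140 × 2.595×10⁻⁴ × 1.9 = 0.069027 m
780 × 1.92×10⁻⁴ × 0.76 = 0.1138176 m
Layer 3: 1.0125×10⁻⁴ × 0.53 × 660 = 0.03541725 m
Δh = 0.069027 + 0.1138176 + 0.03541725 = 0.21826185 m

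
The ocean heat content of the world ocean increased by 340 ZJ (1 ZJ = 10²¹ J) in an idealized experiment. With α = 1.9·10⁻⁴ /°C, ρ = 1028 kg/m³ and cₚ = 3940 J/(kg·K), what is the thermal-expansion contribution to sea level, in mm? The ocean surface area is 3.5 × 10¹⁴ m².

45.6 mm of thermosteric rise

Per unit area: Q = 340×10²¹ / (3.5×10¹⁴) ≈ 9.714×10⁸ J/m²
Δh = αQ/(ρcₚ) = 1.9×10⁻⁴ × 9.714×10⁸ / (1028 × 3940) ≈ 0.045568 m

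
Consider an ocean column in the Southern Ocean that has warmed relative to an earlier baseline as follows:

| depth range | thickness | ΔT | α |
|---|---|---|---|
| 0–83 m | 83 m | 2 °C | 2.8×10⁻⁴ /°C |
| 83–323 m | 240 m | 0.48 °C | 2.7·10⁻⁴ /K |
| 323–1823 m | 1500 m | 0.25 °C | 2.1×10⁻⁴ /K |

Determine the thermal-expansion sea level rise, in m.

Layer 1: 2.8×10⁻⁴ × 2 × 83 = 0.04648 m
240 × 0.48 × 2.7×10⁻⁴ = 0.031104 m
1500 × 2.1×10⁻⁴ × 0.25 = 0.07875 m
Δh = 0.04648 + 0.031104 + 0.07875 = 0.156334 m

Δh ≈ 0.156 m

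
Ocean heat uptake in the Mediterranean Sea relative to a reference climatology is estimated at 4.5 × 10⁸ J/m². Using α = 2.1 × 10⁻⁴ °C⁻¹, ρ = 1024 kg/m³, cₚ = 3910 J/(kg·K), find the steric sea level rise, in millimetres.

Δh = αQ/(ρcₚ) = 2.1×10⁻⁴ × 4.5×10⁸ / (1024 × 3910) ≈ 0.023602 m

about 24 mm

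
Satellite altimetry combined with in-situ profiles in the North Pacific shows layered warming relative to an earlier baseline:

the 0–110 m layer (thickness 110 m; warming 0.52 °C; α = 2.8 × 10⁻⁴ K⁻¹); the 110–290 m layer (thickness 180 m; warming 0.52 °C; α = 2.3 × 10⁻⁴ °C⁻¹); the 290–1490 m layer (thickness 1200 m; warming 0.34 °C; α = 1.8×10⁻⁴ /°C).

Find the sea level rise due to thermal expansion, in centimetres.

about 11.1 cm

0–110 m: 2.8×10⁻⁴ × 110 × 0.52 = 0.016016 m
110–290 m: 2.3×10⁻⁴ × 0.52 × 180 = 0.021528 m
Layer 3: 0.34 × 1.8×10⁻⁴ × 1200 = 0.07344 m
Δh = 0.016016 + 0.021528 + 0.07344 = 0.110984 m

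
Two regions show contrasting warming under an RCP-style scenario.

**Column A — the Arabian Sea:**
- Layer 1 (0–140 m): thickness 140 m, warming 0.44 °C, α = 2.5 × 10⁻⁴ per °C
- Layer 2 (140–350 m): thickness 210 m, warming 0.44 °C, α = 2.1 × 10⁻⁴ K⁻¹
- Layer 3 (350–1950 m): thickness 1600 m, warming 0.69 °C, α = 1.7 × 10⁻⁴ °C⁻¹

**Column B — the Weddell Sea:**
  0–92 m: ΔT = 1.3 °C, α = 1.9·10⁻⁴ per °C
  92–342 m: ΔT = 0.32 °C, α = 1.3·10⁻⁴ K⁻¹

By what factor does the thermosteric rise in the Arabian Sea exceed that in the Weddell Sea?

A 0–140 m: 2.5×10⁻⁴ × 0.44 × 140 = 0.01540 m
A 0.44 × 2.1×10⁻⁴ × 210 = 0.019404 m
A 350–1950 m: 1.7×10⁻⁴ × 1600 × 0.69 = 0.18768 m
A total: 0.222484 m
B 92 × 1.9×10⁻⁴ × 1.3 = 0.022724 m
B Layer 2: 0.32 × 250 × 1.3×10⁻⁴ = 0.01040 m
B total: 0.033124 m
Ratio: 0.222484 / 0.033124 ≈ 6.717

a factor of 6.7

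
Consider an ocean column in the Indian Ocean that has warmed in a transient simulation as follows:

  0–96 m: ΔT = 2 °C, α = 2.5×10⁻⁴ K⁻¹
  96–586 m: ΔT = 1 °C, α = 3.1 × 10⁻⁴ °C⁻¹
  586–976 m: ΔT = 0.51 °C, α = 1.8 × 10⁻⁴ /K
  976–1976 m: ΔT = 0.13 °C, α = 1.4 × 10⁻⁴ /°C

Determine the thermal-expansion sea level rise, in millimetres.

Layer 1: 2 × 96 × 2.5×10⁻⁴ = 0.04800 m
1 × 3.1×10⁻⁴ × 490 = 0.15190 m
1.8×10⁻⁴ × 390 × 0.51 = 0.035802 m
Layer 4: 1000 × 1.4×10⁻⁴ × 0.13 = 0.01820 m
Δh = 0.04800 + 0.15190 + 0.035802 + 0.01820 = 0.253902 m

250 mm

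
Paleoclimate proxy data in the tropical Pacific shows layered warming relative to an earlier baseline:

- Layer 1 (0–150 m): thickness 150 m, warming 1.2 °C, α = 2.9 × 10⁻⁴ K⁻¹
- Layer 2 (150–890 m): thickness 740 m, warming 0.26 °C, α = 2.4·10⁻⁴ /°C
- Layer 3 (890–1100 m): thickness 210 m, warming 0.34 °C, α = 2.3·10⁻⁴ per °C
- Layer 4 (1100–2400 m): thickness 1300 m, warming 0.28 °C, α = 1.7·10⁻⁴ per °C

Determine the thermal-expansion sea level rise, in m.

0–150 m: 150 × 1.2 × 2.9×10⁻⁴ = 0.05220 m
150–890 m: 0.26 × 2.4×10⁻⁴ × 740 = 0.046176 m
210 × 2.3×10⁻⁴ × 0.34 = 0.016422 m
0.28 × 1300 × 1.7×10⁻⁴ = 0.06188 m
Δh = 0.05220 + 0.046176 + 0.016422 + 0.06188 = 0.176678 m ≈ 0.18 m

Δh = 0.18 m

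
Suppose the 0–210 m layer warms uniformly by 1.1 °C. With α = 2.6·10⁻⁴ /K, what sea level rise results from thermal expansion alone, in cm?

6.0 cm of thermosteric rise

Δh = αΔT·H = 2.6×10⁻⁴ × 1.1 × 210 = 0.06006 m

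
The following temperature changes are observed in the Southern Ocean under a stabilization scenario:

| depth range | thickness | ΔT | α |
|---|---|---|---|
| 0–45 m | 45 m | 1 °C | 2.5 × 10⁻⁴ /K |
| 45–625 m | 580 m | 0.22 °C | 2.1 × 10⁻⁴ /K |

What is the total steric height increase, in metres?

Layer 1: 1 × 2.5×10⁻⁴ × 45 = 0.01125 m
Layer 2: 0.22 × 2.1×10⁻⁴ × 580 = 0.026796 m
Δh = 0.01125 + 0.026796 = 0.038046 m ≈ 0.0380 m

0.0380 m of thermosteric rise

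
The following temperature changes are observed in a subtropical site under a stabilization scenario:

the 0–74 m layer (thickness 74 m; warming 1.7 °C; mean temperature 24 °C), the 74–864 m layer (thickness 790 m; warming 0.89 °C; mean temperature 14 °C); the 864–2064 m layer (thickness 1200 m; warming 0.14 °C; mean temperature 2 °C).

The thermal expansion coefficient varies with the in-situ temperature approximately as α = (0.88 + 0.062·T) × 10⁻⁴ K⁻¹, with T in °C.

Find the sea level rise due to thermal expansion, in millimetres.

Layer 1: α = (0.88 + 0.062×24)×10⁻⁴ = 2.368×10⁻⁴ K⁻¹
Layer 2: α = (0.88 + 0.062×14)×10⁻⁴ = 1.748×10⁻⁴ K⁻¹
Layer 3: α = (0.88 + 0.062×2)×10⁻⁴ = 1.004×10⁻⁴ K⁻¹
1.7 × 74 × 2.368×10⁻⁴ = 0.02978944 m
74–864 m: 0.89 × 790 × 1.748×10⁻⁴ = 0.12290188 m
Layer 3: 0.14 × 1200 × 1.004×10⁻⁴ = 0.0168672 m
Δh = 0.02978944 + 0.12290188 + 0.0168672 = 0.16955852 m ≈ 170 mm

170 mm of thermosteric rise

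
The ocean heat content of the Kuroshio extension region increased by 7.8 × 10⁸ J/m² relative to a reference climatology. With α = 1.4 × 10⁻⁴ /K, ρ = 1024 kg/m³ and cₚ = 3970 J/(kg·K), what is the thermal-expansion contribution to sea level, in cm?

Δh = αQ/(ρcₚ) = 1.4×10⁻⁴ × 7.8×10⁸ / (1024 × 3970) ≈ 0.026862 m

about 2.7 cm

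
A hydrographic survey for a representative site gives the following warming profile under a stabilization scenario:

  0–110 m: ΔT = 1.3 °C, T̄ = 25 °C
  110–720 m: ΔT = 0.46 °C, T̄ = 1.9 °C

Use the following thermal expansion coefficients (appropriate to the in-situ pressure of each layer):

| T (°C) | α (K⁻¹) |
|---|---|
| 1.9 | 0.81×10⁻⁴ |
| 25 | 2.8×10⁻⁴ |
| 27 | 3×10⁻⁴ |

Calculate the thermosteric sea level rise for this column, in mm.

Δh = 63 mm

Layer 1 at 25 °C → α = 2.8×10⁻⁴ K⁻¹
Layer 2 at 1.9 °C → α = 0.81×10⁻⁴ K⁻¹
Layer 1: 2.8×10⁻⁴ × 110 × 1.3 = 0.04004 m
0.81×10⁻⁴ × 0.46 × 610 = 0.0227286 m
Δh = 0.04004 + 0.0227286 = 0.0627686 m ≈ 63 mm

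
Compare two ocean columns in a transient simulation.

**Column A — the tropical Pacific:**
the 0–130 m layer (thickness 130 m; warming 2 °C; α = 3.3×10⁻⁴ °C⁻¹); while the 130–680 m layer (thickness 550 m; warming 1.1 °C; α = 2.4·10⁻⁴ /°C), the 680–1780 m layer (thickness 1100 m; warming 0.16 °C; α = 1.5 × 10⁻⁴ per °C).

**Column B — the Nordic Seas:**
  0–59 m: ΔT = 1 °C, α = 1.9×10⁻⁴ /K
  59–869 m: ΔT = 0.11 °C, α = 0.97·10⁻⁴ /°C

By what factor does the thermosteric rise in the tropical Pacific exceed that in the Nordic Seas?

A 130 × 3.3×10⁻⁴ × 2 = 0.08580 m
A 2.4×10⁻⁴ × 1.1 × 550 = 0.14520 m
A Layer 3: 1.5×10⁻⁴ × 0.16 × 1100 = 0.02640 m
A total: 0.25740 m
B Layer 1: 1.9×10⁻⁴ × 59 × 1 = 0.01121 m
B 0.97×10⁻⁴ × 0.11 × 810 = 0.0086427 m
B total: 0.0198527 m
Ratio: 0.25740 / 0.0198527 ≈ 12.97

13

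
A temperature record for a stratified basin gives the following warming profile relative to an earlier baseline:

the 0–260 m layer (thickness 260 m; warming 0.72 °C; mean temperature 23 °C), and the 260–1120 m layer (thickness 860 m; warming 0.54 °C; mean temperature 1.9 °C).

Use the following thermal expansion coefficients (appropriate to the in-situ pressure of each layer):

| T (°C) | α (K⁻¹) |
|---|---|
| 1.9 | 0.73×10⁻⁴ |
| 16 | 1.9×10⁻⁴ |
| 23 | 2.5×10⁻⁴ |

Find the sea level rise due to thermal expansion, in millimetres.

80.7 mm

Layer 1 at 23 °C → α = 2.5×10⁻⁴ K⁻¹
Layer 2 at 1.9 °C → α = 0.73×10⁻⁴ K⁻¹
Layer 1: 260 × 2.5×10⁻⁴ × 0.72 = 0.04680 m
Layer 2: 860 × 0.54 × 0.73×10⁻⁴ = 0.0339012 m
Δh = 0.04680 + 0.0339012 = 0.0807012 m ≈ 80.7 mm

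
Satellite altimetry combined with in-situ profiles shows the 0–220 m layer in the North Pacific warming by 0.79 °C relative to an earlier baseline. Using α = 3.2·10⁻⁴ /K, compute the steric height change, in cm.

5.6 cm

Δh = αΔT·H = 3.2×10⁻⁴ × 0.79 × 220 = 0.055616 m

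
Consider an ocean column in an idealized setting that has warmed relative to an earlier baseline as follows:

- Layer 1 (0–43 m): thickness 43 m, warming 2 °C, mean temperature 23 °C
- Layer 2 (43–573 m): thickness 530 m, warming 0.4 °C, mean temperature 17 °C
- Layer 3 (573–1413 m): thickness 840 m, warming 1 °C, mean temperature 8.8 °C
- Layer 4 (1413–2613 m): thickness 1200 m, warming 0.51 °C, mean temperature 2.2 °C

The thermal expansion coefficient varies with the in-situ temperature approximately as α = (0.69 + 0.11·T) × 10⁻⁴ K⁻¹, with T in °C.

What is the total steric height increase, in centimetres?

28 cm

Layer 1: α = (0.69 + 0.11×23)×10⁻⁴ = 3.22×10⁻⁴ K⁻¹
Layer 2: α = (0.69 + 0.11×17)×10⁻⁴ = 2.56×10⁻⁴ K⁻¹
Layer 3: α = (0.69 + 0.11×8.8)×10⁻⁴ = 1.658×10⁻⁴ K⁻¹
Layer 4: α = (0.69 + 0.11×2.2)×10⁻⁴ = 0.932×10⁻⁴ K⁻¹
Layer 1: 3.22×10⁻⁴ × 2 × 43 = 0.027692 m
2.56×10⁻⁴ × 530 × 0.4 = 0.054272 m
1 × 840 × 1.658×10⁻⁴ = 0.139272 m
Layer 4: 0.932×10⁻⁴ × 0.51 × 1200 = 0.0570384 m
Δh = 0.027692 + 0.054272 + 0.139272 + 0.0570384 = 0.2782744 m ≈ 28 cm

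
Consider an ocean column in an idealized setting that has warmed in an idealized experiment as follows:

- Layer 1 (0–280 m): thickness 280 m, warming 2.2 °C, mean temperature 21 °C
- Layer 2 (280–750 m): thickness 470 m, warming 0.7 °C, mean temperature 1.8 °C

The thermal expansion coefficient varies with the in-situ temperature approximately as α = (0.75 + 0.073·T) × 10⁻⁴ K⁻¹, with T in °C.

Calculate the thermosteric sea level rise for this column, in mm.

Layer 1: α = (0.75 + 0.073×21)×10⁻⁴ = 2.283×10⁻⁴ K⁻¹
Layer 2: α = (0.75 + 0.073×1.8)×10⁻⁴ = 0.8814×10⁻⁴ K⁻¹
0–280 m: 2.2 × 280 × 2.283×10⁻⁴ = 0.1406328 m
0.7 × 0.8814×10⁻⁴ × 470 = 0.02899806 m
Δh = 0.1406328 + 0.02899806 = 0.16963086 m ≈ 170 mm

170 mm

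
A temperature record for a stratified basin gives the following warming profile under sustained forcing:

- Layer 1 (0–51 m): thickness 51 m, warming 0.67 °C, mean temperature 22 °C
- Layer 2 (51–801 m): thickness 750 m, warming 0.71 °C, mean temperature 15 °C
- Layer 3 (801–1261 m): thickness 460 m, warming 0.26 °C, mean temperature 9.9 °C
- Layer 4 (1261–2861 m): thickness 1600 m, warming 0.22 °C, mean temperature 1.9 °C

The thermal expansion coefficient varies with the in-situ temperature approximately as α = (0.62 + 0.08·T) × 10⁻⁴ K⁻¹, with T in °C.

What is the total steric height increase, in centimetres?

Layer 1: α = (0.62 + 0.08×22)×10⁻⁴ = 2.38×10⁻⁴ K⁻¹
Layer 2: α = (0.62 + 0.08×15)×10⁻⁴ = 1.82×10⁻⁴ K⁻¹
Layer 3: α = (0.62 + 0.08×9.9)×10⁻⁴ = 1.412×10⁻⁴ K⁻¹
Layer 4: α = (0.62 + 0.08×1.9)×10⁻⁴ = 0.772×10⁻⁴ K⁻¹
Layer 1: 51 × 0.67 × 2.38×10⁻⁴ = 0.00813246 m
51–801 m: 750 × 0.71 × 1.82×10⁻⁴ = 0.096915 m
0.26 × 460 × 1.412×10⁻⁴ = 0.01688752 m
1261–2861 m: 0.772×10⁻⁴ × 0.22 × 1600 = 0.0271744 m
Δh = 0.00813246 + 0.096915 + 0.01688752 + 0.0271744 = 0.14910938 m

14.9 cm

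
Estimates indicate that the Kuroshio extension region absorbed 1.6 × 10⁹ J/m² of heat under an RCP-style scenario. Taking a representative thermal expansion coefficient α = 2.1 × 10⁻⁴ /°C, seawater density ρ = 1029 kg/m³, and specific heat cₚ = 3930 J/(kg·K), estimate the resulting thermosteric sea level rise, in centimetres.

Δh = αQ/(ρcₚ) = 2.1×10⁻⁴ × 1.6×10⁹ / (1029 × 3930) ≈ 0.083087 m

8.31 cm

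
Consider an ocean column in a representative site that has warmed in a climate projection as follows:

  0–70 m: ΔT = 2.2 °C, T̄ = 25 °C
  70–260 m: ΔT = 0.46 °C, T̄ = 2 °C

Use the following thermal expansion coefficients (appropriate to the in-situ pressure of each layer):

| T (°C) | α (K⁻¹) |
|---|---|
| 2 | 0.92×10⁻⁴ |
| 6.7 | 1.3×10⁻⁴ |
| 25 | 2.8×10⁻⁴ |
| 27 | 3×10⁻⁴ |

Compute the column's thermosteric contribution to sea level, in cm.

Δh ≈ 5.12 cm

Layer 1 at 25 °C → α = 2.8×10⁻⁴ K⁻¹
Layer 2 at 2 °C → α = 0.92×10⁻⁴ K⁻¹
0–70 m: 2.2 × 2.8×10⁻⁴ × 70 = 0.04312 m
70–260 m: 0.46 × 190 × 0.92×10⁻⁴ = 0.0080408 m
Δh = 0.04312 + 0.0080408 = 0.0511608 m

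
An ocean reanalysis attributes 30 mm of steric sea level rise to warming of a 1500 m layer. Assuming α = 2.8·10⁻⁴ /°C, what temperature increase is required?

ΔT ≈ 0.0714 °C

ΔT = Δh/(αH) = 0.03 / (2.8×10⁻⁴ × 1500) ≈ 0.07143 °C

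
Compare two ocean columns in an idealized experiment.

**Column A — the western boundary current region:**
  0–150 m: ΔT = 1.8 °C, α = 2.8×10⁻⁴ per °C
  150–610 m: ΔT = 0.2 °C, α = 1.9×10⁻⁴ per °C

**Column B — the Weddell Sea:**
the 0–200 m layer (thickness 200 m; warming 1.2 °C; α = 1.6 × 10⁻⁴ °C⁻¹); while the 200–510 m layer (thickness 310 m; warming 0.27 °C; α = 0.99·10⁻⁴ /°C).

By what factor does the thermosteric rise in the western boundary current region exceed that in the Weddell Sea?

1.99

A 2.8×10⁻⁴ × 150 × 1.8 = 0.07560 m
A Layer 2: 0.2 × 460 × 1.9×10⁻⁴ = 0.01748 m
A total: 0.09308 m
B 0–200 m: 200 × 1.2 × 1.6×10⁻⁴ = 0.03840 m
B Layer 2: 0.27 × 310 × 0.99×10⁻⁴ = 0.0082863 m
B total: 0.0466863 m
Ratio: 0.09308 / 0.0466863 ≈ 1.994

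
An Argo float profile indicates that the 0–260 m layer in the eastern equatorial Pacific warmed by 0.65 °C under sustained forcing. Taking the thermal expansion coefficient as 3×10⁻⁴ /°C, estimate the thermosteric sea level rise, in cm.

about 5.07 cm

Δh = αΔT·H = 3×10⁻⁴ × 0.65 × 260 = 0.05070 m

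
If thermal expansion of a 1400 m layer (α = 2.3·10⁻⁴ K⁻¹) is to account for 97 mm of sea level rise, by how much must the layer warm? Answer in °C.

ΔT = Δh/(αH) = 0.097 / (2.3×10⁻⁴ × 1400) ≈ 0.3012 °C

about 0.301 °C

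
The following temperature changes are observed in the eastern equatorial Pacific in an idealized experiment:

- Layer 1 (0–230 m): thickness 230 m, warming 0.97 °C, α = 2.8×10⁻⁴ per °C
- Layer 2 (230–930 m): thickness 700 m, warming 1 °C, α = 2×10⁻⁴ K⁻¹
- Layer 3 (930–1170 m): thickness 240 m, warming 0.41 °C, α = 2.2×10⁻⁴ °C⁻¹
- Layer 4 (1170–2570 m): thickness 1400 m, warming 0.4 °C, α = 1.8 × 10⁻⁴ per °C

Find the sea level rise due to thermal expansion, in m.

Δh = 0.325 m

0–230 m: 0.97 × 2.8×10⁻⁴ × 230 = 0.062468 m
Layer 2: 1 × 2×10⁻⁴ × 700 = 0.14000 m
930–1170 m: 240 × 0.41 × 2.2×10⁻⁴ = 0.021648 m
Layer 4: 0.4 × 1.8×10⁻⁴ × 1400 = 0.10080 m
Δh = 0.062468 + 0.14000 + 0.021648 + 0.10080 = 0.324916 m ≈ 0.325 m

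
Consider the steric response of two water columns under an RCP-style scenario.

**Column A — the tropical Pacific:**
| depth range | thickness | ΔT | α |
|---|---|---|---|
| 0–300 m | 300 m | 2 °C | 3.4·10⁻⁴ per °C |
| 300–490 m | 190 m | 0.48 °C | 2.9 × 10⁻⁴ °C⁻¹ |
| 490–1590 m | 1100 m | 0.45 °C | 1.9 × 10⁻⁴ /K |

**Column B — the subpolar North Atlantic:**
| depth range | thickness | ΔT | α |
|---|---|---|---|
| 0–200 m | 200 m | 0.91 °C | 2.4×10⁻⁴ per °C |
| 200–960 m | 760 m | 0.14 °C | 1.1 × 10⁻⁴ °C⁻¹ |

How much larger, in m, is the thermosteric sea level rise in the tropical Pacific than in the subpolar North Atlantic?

0.269 m larger

A Layer 1: 300 × 3.4×10⁻⁴ × 2 = 0.20400 m
A Layer 2: 190 × 0.48 × 2.9×10⁻⁴ = 0.026448 m
A 0.45 × 1.9×10⁻⁴ × 1100 = 0.09405 m
A total: 0.324498 m
B Layer 1: 0.91 × 2.4×10⁻⁴ × 200 = 0.04368 m
B 200–960 m: 1.1×10⁻⁴ × 0.14 × 760 = 0.011704 m
B total: 0.055384 m
Difference: 0.324498 − 0.055384 = 0.269114 m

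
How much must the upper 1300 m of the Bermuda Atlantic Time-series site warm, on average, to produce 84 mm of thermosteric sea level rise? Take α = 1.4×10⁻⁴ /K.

ΔT = Δh/(αH) = 0.084 / (1.4×10⁻⁴ × 1300) ≈ 0.4615 K

about 0.46 K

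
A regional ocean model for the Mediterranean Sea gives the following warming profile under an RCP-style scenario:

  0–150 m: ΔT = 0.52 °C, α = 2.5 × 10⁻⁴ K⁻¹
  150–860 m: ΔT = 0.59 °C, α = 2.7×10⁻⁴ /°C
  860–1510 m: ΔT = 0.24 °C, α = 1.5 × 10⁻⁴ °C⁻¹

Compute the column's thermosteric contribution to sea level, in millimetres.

Δh = 156 mm

0–150 m: 150 × 2.5×10⁻⁴ × 0.52 = 0.01950 m
Layer 2: 710 × 2.7×10⁻⁴ × 0.59 = 0.113103 m
860–1510 m: 1.5×10⁻⁴ × 650 × 0.24 = 0.02340 m
Δh = 0.01950 + 0.113103 + 0.02340 = 0.156003 m ≈ 156 mm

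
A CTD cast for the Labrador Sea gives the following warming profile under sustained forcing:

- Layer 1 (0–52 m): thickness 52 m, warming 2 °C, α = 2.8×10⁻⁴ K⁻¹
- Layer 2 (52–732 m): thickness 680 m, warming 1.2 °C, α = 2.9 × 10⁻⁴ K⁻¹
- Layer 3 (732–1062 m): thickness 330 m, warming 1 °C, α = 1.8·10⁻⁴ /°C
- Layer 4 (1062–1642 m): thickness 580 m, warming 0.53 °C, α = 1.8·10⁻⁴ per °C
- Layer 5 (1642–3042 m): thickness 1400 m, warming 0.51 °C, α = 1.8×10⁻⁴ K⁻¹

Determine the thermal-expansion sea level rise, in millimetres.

Layer 1: 2.8×10⁻⁴ × 52 × 2 = 0.02912 m
52–732 m: 2.9×10⁻⁴ × 680 × 1.2 = 0.23664 m
Layer 3: 330 × 1 × 1.8×10⁻⁴ = 0.05940 m
1062–1642 m: 0.53 × 1.8×10⁻⁴ × 580 = 0.055332 m
1400 × 0.51 × 1.8×10⁻⁴ = 0.12852 m
Δh = 0.02912 + 0.23664 + 0.05940 + 0.055332 + 0.12852 = 0.509012 m

Δh ≈ 509 mm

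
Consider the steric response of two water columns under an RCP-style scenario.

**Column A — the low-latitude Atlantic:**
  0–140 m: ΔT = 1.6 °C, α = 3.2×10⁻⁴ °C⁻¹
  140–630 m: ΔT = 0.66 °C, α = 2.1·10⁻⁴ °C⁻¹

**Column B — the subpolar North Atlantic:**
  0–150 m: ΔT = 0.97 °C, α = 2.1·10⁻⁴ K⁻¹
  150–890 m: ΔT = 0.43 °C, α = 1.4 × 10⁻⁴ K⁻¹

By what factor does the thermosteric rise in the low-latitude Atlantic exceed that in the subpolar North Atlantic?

a factor of 1.9

A 140 × 3.2×10⁻⁴ × 1.6 = 0.07168 m
A Layer 2: 0.66 × 490 × 2.1×10⁻⁴ = 0.067914 m
A total: 0.139594 m
B 150 × 0.97 × 2.1×10⁻⁴ = 0.030555 m
B 150–890 m: 0.43 × 740 × 1.4×10⁻⁴ = 0.044548 m
B total: 0.075103 m
Ratio: 0.139594 / 0.075103 ≈ 1.859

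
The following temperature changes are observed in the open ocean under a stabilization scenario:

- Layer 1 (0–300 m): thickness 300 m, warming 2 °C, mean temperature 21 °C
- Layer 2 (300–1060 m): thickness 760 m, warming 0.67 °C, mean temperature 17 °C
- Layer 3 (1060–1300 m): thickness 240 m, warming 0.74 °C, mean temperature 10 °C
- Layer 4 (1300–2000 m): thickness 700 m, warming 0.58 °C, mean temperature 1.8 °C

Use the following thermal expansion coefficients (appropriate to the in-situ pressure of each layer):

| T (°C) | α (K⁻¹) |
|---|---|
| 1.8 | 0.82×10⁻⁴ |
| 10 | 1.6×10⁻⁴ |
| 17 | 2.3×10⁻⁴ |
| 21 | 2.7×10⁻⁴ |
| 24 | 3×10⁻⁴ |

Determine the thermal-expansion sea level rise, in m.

about 0.341 m

Layer 1 at 21 °C → α = 2.7×10⁻⁴ K⁻¹
Layer 2 at 17 °C → α = 2.3×10⁻⁴ K⁻¹
Layer 3 at 10 °C → α = 1.6×10⁻⁴ K⁻¹
Layer 4 at 1.8 °C → α = 0.82×10⁻⁴ K⁻¹
0–300 m: 2.7×10⁻⁴ × 2 × 300 = 0.16200 m
Layer 2: 0.67 × 2.3×10⁻⁴ × 760 = 0.117116 m
1060–1300 m: 240 × 1.6×10⁻⁴ × 0.74 = 0.028416 m
Layer 4: 700 × 0.82×10⁻⁴ × 0.58 = 0.033292 m
Δh = 0.16200 + 0.117116 + 0.028416 + 0.033292 = 0.340824 m ≈ 0.341 m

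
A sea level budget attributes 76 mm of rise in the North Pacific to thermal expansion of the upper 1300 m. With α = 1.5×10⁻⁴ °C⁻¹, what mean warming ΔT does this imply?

ΔT = Δh/(αH) = 0.076 / (1.5×10⁻⁴ × 1300) ≈ 0.3897 °C

0.39 °C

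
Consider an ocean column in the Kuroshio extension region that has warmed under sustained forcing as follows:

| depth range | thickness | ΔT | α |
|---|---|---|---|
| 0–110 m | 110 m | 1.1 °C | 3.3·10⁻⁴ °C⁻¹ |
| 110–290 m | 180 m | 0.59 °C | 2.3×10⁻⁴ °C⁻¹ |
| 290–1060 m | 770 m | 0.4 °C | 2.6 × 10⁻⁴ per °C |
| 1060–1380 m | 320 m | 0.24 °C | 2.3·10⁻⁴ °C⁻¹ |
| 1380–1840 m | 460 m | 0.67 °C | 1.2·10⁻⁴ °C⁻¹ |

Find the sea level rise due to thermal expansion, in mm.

199 mm

1.1 × 110 × 3.3×10⁻⁴ = 0.03993 m
110–290 m: 2.3×10⁻⁴ × 0.59 × 180 = 0.024426 m
770 × 2.6×10⁻⁴ × 0.4 = 0.08008 m
Layer 4: 320 × 0.24 × 2.3×10⁻⁴ = 0.017664 m
460 × 1.2×10⁻⁴ × 0.67 = 0.036984 m
Δh = 0.03993 + 0.024426 + 0.08008 + 0.017664 + 0.036984 = 0.199084 m ≈ 199 mm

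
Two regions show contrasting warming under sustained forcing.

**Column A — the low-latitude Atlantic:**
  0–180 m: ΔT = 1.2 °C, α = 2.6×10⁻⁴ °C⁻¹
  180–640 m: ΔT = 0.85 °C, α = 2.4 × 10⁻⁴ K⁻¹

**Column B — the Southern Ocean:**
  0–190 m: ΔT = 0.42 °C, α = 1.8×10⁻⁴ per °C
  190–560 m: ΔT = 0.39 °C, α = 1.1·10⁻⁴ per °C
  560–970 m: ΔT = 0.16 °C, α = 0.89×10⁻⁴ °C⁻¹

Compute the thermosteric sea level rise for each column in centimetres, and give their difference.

Δh_A ≈ 15.0 cm, Δh_B ≈ 3.61 cm; difference ≈ 11.4 cm

A Layer 1: 1.2 × 2.6×10⁻⁴ × 180 = 0.05616 m
A 460 × 2.4×10⁻⁴ × 0.85 = 0.09384 m
A total: 0.15000 m
B 0–190 m: 1.8×10⁻⁴ × 190 × 0.42 = 0.014364 m
B 190–560 m: 370 × 0.39 × 1.1×10⁻⁴ = 0.015873 m
B 560–970 m: 0.89×10⁻⁴ × 0.16 × 410 = 0.0058384 m
B total: 0.0360754 m
Difference: 0.15000 − 0.0360754 = 0.1139246 m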